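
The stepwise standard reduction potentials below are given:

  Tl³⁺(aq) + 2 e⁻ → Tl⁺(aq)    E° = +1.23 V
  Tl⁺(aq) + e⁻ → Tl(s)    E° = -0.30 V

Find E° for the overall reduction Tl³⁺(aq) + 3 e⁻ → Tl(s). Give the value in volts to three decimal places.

Adding the free-energy changes (−nFE°) of the two steps gives −n₃FE°₃ = −n₁FE°₁ − n₂FE°₂.
E°₃ = (2×+1.23 + 1×-0.30) / 3 = (+2.160) / 3 = +0.720 V.
E° values themselves are not directly additive — weighting by electron count is essential.

+0.720 V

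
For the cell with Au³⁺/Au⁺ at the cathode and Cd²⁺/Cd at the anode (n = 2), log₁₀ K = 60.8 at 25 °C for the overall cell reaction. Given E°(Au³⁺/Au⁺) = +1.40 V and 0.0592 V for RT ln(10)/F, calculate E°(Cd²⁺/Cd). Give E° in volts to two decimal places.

-0.40 V

E°cell = (0.0592/n)·log K = (0.0592/2)(60.8) = +1.800 V.
Since Au³⁺/Au⁺ is the cathode and Cd²⁺/Cd the anode, E°cell = E°(Au³⁺/Au⁺) − E°(Cd²⁺/Cd).
So E°(Cd²⁺/Cd) = E°(Au³⁺/Au⁺) − E°cell = (+1.40) − (+1.800) = -0.40 V.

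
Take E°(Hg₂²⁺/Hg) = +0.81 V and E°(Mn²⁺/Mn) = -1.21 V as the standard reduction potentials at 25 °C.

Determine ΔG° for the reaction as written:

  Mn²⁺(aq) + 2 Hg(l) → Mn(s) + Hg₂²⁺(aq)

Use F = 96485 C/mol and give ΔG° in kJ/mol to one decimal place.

As written, Mn²⁺/Mn is reduced (cathode) and Hg₂²⁺/Hg is oxidised (anode), so E°cell = (-1.21) − (+0.81) = -2.02 V.
Balancing electrons gives n = 2.
ΔG° = −nFE° = −(2)(96485)(-2.02) = 389,799 J = +389.8 kJ/mol.

+389.8 kJ/mol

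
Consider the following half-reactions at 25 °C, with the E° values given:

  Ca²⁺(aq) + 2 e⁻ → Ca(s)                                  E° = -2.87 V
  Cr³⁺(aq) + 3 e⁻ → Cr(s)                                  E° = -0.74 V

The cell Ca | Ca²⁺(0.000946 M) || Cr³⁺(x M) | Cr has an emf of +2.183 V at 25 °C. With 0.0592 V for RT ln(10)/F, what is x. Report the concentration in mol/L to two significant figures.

0.014 M

Cr³⁺/Cr is the cathode, Ca²⁺/Ca the anode: E°cell = +2.13 V, n = 6.
Overall reaction: 2 Cr³⁺(aq) + 3 Ca(s) → 2 Cr(s) + 3 Ca²⁺(aq); Q = [Ca²⁺]^3/[Cr³⁺]^2.
From E = E° − (0.0592/n) log Q: log Q = (E° − E)·n/0.0592 = (+2.13 − (+2.183))·6/0.0592 = -5.3716.
So 2·log[Cr³⁺] = 3·log(0.000946) − log Q = -9.0723 − (-5.3716) = -3.7007; log[Cr³⁺] = -3.7007 / 2 = -1.8503; [Cr³⁺] = 10^(-1.8503) ≈ 0.014 M.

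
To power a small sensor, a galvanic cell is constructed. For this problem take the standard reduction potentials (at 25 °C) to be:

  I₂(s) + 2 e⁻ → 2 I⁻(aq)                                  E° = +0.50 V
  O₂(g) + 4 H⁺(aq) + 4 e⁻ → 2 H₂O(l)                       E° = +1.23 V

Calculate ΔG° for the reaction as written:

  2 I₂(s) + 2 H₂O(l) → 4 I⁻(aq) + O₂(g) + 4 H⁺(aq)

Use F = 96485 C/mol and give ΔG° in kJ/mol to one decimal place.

+281.7 kJ/mol

As written, I₂/I⁻ is reduced (cathode) and O₂/H₂O is oxidised (anode), so E°cell = (+0.50) − (+1.23) = -0.73 V.
Balancing electrons gives n = 4.
ΔG° = −nFE° = −(4)(96485)(-0.73) = 281,736 J = +281.7 kJ/mol.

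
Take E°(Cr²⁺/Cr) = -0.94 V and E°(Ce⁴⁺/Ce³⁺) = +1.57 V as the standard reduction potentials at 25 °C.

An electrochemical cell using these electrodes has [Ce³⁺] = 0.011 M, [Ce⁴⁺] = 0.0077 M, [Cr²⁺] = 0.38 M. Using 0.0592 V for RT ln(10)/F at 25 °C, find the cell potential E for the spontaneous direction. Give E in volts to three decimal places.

+2.513 V

Ce⁴⁺/Ce³⁺ is the cathode (higher E°), Cr²⁺/Cr the anode: E°cell = +1.57 − (-0.94) = +2.51 V, n = 2.
Overall: 2 Ce⁴⁺(aq) + Cr(s) → 2 Ce³⁺(aq) + Cr²⁺(aq)
Q = [Ce³⁺]^2·[Cr²⁺] / ([Ce⁴⁺]^2); log Q = -0.110.
E = E° − (0.0592/n) log Q = +2.51 − (0.0592/2)(-0.110) = +2.513 V.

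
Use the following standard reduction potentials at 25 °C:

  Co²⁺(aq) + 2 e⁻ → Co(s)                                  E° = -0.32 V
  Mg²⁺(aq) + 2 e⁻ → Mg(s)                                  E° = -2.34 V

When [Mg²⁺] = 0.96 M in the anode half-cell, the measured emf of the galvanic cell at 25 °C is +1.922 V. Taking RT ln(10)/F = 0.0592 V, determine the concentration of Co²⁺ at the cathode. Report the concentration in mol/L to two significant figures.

Co²⁺/Co is the cathode, Mg²⁺/Mg the anode: E°cell = +2.02 V, n = 2.
Overall reaction: Co²⁺(aq) + Mg(s) → Co(s) + Mg²⁺(aq); Q = [Mg²⁺]^1/[Co²⁺]^1.
From E = E° − (0.0592/n) log Q: log Q = (E° − E)·n/0.0592 = (+2.02 − (+1.922))·2/0.0592 = 3.3108.
So 1·log[Co²⁺] = 1·log(0.96) − log Q = -0.0177 − (3.3108) = -3.3285; [Co²⁺] = 10^(-3.3285) ≈ 0.00047 M.

0.00047 M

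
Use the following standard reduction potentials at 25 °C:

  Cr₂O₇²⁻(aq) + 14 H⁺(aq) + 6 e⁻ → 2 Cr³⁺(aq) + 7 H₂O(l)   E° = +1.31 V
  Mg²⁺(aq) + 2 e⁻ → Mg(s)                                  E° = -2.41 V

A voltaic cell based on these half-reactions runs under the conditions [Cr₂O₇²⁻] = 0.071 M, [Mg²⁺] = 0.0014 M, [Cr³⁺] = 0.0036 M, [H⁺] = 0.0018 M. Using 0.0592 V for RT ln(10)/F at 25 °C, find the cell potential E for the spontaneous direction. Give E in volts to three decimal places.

Cr₂O₇²⁻/Cr³⁺ is the cathode (higher E°), Mg²⁺/Mg the anode: E°cell = +1.31 − (-2.41) = +3.72 V, n = 6.
Overall: Cr₂O₇²⁻(aq) + 14 H⁺(aq) + 3 Mg(s) → 2 Cr³⁺(aq) + 7 H₂O(l) + 3 Mg²⁺(aq)
Q = [Cr³⁺]^2·[Mg²⁺]^3 / ([Cr₂O₇²⁻]·[H⁺]^14); log Q = 26.126.
E = E° − (0.0592/n) log Q = +3.72 − (0.0592/6)(26.126) = +3.462 V.

+3.462 V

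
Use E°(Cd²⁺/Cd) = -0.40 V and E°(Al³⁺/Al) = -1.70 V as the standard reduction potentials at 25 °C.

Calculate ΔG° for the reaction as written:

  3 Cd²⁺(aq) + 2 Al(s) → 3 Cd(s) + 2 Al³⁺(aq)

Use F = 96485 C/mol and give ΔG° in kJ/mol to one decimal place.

-752.6 kJ/mol

As written, Cd²⁺/Cd is reduced (cathode) and Al³⁺/Al is oxidised (anode), so E°cell = (-0.40) − (-1.70) = +1.30 V.
Balancing electrons gives n = 6.
ΔG° = −nFE° = −(6)(96485)(+1.30) = -752,583 J = -752.6 kJ/mol.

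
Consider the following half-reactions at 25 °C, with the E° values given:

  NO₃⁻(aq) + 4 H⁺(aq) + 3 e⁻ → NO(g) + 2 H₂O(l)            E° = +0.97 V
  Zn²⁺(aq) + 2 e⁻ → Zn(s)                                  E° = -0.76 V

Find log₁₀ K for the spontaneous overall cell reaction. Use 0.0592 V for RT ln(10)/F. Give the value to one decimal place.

175.3

Cathode: NO₃⁻/NO; anode: Zn²⁺/Zn. E°cell = +1.73 V, n = 6.
log K = nE°cell / 0.0592 = (6)(+1.73) / 0.0592 = 175.3.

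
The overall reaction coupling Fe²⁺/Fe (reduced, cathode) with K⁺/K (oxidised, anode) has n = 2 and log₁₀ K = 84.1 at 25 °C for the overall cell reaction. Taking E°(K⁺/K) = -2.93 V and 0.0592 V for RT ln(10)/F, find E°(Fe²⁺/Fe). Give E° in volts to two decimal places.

E°cell = (0.0592/n)·log K = (0.0592/2)(84.1) = +2.489 V.
Since Fe²⁺/Fe is the cathode and K⁺/K the anode, E°cell = E°(Fe²⁺/Fe) − E°(K⁺/K).
So E°(Fe²⁺/Fe) = E°cell + E°(K⁺/K) = +2.489 + (-2.93) = -0.44 V.

-0.44 V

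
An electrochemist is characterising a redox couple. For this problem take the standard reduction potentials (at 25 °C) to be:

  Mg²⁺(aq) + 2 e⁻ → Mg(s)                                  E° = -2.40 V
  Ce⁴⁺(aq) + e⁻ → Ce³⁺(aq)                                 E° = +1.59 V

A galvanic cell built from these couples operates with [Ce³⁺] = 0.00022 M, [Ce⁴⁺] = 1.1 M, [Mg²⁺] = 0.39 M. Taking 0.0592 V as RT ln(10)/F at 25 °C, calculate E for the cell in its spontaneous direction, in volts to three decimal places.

Ce⁴⁺/Ce³⁺ is the cathode (higher E°), Mg²⁺/Mg the anode: E°cell = +1.59 − (-2.40) = +3.99 V, n = 2.
Overall: 2 Ce⁴⁺(aq) + Mg(s) → 2 Ce³⁺(aq) + Mg²⁺(aq)
Q = [Ce³⁺]^2·[Mg²⁺] / ([Ce⁴⁺]^2); log Q = -7.807.
E = E° − (0.0592/n) log Q = +3.99 − (0.0592/2)(-7.807) = +4.221 V.

+4.221 V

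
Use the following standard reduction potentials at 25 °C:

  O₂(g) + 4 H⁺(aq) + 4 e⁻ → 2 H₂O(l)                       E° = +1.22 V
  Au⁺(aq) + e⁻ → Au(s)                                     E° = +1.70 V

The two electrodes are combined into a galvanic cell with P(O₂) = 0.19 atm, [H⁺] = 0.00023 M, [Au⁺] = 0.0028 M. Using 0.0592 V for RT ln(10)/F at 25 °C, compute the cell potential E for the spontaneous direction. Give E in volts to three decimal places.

Au⁺/Au is the cathode (higher E°), O₂/H₂O the anode: E°cell = +1.70 − (+1.22) = +0.48 V, n = 4.
Overall: 4 Au⁺(aq) + 2 H₂O(l) → 4 Au(s) + O₂(g) + 4 H⁺(aq)
Q = P(O₂)·[H⁺]^4 / ([Au⁺]^4); log Q = -5.063.
E = E° − (0.0592/n) log Q = +0.48 − (0.0592/4)(-5.063) = +0.555 V.

+0.555 V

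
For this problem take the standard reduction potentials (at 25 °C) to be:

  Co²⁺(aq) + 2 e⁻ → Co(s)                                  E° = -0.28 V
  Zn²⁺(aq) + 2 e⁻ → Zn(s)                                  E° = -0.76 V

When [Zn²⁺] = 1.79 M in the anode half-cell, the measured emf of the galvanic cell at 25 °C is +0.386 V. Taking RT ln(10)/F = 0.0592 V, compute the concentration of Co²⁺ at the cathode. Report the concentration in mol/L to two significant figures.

Co²⁺/Co is the cathode, Zn²⁺/Zn the anode: E°cell = +0.48 V, n = 2.
Overall reaction: Co²⁺(aq) + Zn(s) → Co(s) + Zn²⁺(aq); Q = [Zn²⁺]^1/[Co²⁺]^1.
From E = E° − (0.0592/n) log Q: log Q = (E° − E)·n/0.0592 = (+0.48 − (+0.386))·2/0.0592 = 3.1757.
So 1·log[Co²⁺] = 1·log(1.79) − log Q = 0.2529 − (3.1757) = -2.9228; [Co²⁺] = 10^(-2.9228) ≈ 0.0012 M.

0.0012 M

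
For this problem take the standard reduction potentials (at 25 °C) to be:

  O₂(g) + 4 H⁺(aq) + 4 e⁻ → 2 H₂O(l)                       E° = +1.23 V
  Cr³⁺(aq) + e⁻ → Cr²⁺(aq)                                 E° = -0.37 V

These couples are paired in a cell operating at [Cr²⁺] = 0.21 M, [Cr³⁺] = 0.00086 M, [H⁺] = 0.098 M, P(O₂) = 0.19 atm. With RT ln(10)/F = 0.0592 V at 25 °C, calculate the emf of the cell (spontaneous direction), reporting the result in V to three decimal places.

O₂/H₂O is the cathode (higher E°), Cr³⁺/Cr²⁺ the anode: E°cell = +1.23 − (-0.37) = +1.60 V, n = 4.
Overall: O₂(g) + 4 H⁺(aq) + 4 Cr²⁺(aq) → 2 H₂O(l) + 4 Cr³⁺(aq)
Q = [Cr³⁺]^4 / (P(O₂)·[H⁺]^4·[Cr²⁺]^4); log Q = -4.795.
E = E° − (0.0592/n) log Q = +1.60 − (0.0592/4)(-4.795) = +1.671 V.

+1.671 V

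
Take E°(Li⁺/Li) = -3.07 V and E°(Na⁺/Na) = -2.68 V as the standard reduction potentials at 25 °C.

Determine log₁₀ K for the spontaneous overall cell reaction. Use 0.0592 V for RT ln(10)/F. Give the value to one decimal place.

Cathode: Na⁺/Na; anode: Li⁺/Li. E°cell = +0.39 V, n = 1.
log K = nE°cell / 0.0592 = (1)(+0.39) / 0.0592 = 6.6.

6.6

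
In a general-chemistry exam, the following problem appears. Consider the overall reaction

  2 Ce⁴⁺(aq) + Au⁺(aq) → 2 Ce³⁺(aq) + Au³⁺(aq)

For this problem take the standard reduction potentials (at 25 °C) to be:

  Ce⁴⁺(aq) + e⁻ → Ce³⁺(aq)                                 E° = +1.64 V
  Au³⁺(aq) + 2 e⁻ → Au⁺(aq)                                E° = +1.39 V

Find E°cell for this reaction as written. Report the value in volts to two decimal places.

+0.25 V

The Ce⁴⁺/Ce³⁺ couple has the higher reduction potential, so it is the cathode; Au³⁺/Au⁺ is oxidised at the anode.
E°cell = E°(cathode) − E°(anode) = (+1.64) − (+1.39) = +0.25 V.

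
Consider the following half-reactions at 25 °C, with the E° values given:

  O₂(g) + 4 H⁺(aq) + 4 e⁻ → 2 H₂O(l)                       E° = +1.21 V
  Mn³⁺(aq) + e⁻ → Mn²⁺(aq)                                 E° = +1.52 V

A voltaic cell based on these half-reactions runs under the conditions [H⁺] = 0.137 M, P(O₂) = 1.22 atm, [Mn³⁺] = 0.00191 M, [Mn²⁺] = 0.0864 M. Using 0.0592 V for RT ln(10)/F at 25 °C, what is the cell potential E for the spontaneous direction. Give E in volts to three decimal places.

+0.262 V

Mn³⁺/Mn²⁺ is the cathode (higher E°), O₂/H₂O the anode: E°cell = +1.52 − (+1.21) = +0.31 V, n = 4.
Overall: 4 Mn³⁺(aq) + 2 H₂O(l) → 4 Mn²⁺(aq) + O₂(g) + 4 H⁺(aq)
Q = [Mn²⁺]^4·P(O₂)·[H⁺]^4 / ([Mn³⁺]^4); log Q = 3.255.
E = E° − (0.0592/n) log Q = +0.31 − (0.0592/4)(3.255) = +0.262 V.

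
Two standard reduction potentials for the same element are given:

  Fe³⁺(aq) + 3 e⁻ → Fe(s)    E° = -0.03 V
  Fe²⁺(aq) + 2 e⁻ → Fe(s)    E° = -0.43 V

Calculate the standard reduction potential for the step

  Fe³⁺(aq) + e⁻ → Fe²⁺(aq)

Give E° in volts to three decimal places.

+0.770 V

Sequential free energies add, so n₃E°₃ = n₁E°₁ + n₂E°₂.
With n₃ = 3, and the known step contributing 2×(-0.43) V, the unknown satisfies 1·E° = 3×(-0.03) − 2×(-0.43) = +0.770.
E° = +0.770 / 1 = +0.770 V.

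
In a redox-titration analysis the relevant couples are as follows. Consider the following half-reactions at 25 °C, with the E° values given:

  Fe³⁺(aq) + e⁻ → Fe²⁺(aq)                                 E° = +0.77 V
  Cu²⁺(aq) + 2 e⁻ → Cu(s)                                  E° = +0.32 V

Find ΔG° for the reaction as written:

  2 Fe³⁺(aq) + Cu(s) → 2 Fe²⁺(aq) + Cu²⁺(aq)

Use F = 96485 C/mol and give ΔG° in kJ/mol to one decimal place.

-86.8 kJ/mol

As written, Fe³⁺/Fe²⁺ is reduced (cathode) and Cu²⁺/Cu is oxidised (anode), so E°cell = (+0.77) − (+0.32) = +0.45 V.
Balancing electrons gives n = 2.
ΔG° = −nFE° = −(2)(96485)(+0.45) = -86,836 J = -86.8 kJ/mol.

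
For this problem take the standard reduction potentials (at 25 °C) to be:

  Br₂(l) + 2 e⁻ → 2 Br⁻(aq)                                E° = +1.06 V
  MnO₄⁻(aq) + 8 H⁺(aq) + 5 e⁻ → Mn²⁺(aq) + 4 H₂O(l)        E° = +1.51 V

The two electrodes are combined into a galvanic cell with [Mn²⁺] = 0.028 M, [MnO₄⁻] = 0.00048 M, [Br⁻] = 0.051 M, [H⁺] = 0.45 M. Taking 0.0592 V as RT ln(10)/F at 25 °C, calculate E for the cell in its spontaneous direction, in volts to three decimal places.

+0.320 V

MnO₄⁻/Mn²⁺ is the cathode (higher E°), Br₂/Br⁻ the anode: E°cell = +1.51 − (+1.06) = +0.45 V, n = 10.
Overall: 2 MnO₄⁻(aq) + 16 H⁺(aq) + 10 Br⁻(aq) → 2 Mn²⁺(aq) + 8 H₂O(l) + 5 Br₂(l)
Q = [Mn²⁺]^2 / ([MnO₄⁻]^2·[H⁺]^16·[Br⁻]^10); log Q = 22.005.
E = E° − (0.0592/n) log Q = +0.45 − (0.0592/10)(22.005) = +0.320 V.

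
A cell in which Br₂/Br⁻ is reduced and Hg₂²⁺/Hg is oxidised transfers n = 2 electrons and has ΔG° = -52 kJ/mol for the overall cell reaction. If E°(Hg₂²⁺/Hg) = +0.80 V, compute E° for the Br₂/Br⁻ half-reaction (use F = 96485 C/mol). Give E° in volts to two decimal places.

E°cell = −ΔG°/(nF) = −(-52×10³)/((2)(96485)) = +0.269 V.
Since Br₂/Br⁻ is the cathode and Hg₂²⁺/Hg the anode, E°cell = E°(Br₂/Br⁻) − E°(Hg₂²⁺/Hg).
So E°(Br₂/Br⁻) = E°cell + E°(Hg₂²⁺/Hg) = +0.269 + (+0.80) = +1.07 V.

+1.07 V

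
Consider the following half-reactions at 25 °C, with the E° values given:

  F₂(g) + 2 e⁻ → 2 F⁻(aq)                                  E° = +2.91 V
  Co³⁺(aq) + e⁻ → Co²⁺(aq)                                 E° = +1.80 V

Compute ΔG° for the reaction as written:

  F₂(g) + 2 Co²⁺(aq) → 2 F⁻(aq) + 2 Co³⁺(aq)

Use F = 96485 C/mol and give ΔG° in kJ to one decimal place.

-214.2 kJ

As written, F₂/F⁻ is reduced (cathode) and Co³⁺/Co²⁺ is oxidised (anode), so E°cell = (+2.91) − (+1.80) = +1.11 V.
Balancing electrons gives n = 2.
ΔG° = −nFE° = −(2)(96485)(+1.11) = -214,197 J = -214.2 kJ.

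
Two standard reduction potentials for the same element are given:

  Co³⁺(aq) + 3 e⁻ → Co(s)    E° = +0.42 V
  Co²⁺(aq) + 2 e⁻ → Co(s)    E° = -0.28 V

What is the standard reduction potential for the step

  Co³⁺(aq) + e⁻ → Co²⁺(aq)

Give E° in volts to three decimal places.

+1.820 V

Sequential free energies add, so n₃E°₃ = n₁E°₁ + n₂E°₂.
With n₃ = 3, and the known step contributing 2×(-0.28) V, the unknown satisfies 1·E° = 3×(+0.42) − 2×(-0.28) = +1.820.
E° = +1.820 / 1 = +1.820 V.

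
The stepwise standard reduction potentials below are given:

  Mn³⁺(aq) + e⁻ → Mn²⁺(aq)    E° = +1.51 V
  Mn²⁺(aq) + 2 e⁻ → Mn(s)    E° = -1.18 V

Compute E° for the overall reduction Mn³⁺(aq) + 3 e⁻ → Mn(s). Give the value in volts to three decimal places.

-0.283 V

Standard free energies of sequential steps add: ΔG°₃ = ΔG°₁ + ΔG°₂, so n₃E°₃ = n₁E°₁ + n₂E°₂.
E°₃ = (1×+1.51 + 2×-1.18) / 3 = (-0.850) / 3 = -0.283 V.
E° values themselves are not directly additive — weighting by electron count is essential.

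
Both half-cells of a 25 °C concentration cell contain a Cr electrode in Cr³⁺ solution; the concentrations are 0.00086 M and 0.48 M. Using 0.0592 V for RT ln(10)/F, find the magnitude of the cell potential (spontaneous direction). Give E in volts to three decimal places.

For a concentration cell E°cell = 0. The 0.48 M side is the cathode (reduction is favoured where [Cr³⁺] is higher).
With n = 3, E = −(0.0592/3) log([Cr³⁺]ₐₙ/[Cr³⁺]꜀ₐₜ) = −(0.0592/3) log(0.00086/0.48) = −(0.0592/3)(-2.747) = +0.054 V.

+0.054 V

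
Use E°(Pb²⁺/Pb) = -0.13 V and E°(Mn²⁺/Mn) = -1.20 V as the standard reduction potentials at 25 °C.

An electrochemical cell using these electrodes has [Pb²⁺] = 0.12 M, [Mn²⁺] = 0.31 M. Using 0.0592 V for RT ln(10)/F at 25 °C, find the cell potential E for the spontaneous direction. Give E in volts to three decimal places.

+1.058 V

Pb²⁺/Pb is the cathode (higher E°), Mn²⁺/Mn the anode: E°cell = -0.13 − (-1.20) = +1.07 V, n = 2.
Overall: Pb²⁺(aq) + Mn(s) → Pb(s) + Mn²⁺(aq)
Q = [Mn²⁺] / ([Pb²⁺]); log Q = 0.412.
E = E° − (0.0592/n) log Q = +1.07 − (0.0592/2)(0.412) = +1.058 V.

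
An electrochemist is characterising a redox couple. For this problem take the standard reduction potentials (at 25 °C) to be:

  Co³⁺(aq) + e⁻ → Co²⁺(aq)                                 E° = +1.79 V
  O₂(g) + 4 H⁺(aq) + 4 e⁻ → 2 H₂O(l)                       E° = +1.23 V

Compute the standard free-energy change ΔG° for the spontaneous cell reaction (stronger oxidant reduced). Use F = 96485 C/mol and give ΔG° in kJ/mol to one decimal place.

Co³⁺/Co²⁺ (E° = +1.79 V) is the cathode; O₂/H₂O (E° = +1.23 V) is the anode, so E°cell = +0.56 V.
Balancing electrons gives n = 4 (lcm of 1 and 4).
ΔG° = −nFE° = −(4)(96485)(+0.56) = -216,126 J = -216.1 kJ/mol.

-216.1 kJ/mol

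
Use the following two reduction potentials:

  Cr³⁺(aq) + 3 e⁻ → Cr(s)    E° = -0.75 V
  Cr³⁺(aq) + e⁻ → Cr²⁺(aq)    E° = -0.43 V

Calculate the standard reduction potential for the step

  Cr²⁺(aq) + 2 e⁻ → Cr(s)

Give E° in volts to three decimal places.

-0.910 V

Sequential free energies add, so n₃E°₃ = n₁E°₁ + n₂E°₂.
With n₃ = 3, and the known step contributing 1×(-0.43) V, the unknown satisfies 2·E° = 3×(-0.75) − 1×(-0.43) = -1.820.
E° = -1.820 / 2 = -0.910 V.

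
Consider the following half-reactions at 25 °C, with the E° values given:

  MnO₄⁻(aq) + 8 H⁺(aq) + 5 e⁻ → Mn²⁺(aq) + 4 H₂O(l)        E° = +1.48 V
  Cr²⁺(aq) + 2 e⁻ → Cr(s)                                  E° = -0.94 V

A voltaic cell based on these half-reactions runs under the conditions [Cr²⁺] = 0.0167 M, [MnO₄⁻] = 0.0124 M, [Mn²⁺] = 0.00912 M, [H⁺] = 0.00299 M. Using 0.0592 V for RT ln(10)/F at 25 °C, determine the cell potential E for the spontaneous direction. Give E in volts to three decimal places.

+2.235 V

MnO₄⁻/Mn²⁺ is the cathode (higher E°), Cr²⁺/Cr the anode: E°cell = +1.48 − (-0.94) = +2.42 V, n = 10.
Overall: 2 MnO₄⁻(aq) + 16 H⁺(aq) + 5 Cr(s) → 2 Mn²⁺(aq) + 8 H₂O(l) + 5 Cr²⁺(aq)
Q = [Mn²⁺]^2·[Cr²⁺]^5 / ([MnO₄⁻]^2·[H⁺]^16); log Q = 31.236.
E = E° − (0.0592/n) log Q = +2.42 − (0.0592/10)(31.236) = +2.235 V.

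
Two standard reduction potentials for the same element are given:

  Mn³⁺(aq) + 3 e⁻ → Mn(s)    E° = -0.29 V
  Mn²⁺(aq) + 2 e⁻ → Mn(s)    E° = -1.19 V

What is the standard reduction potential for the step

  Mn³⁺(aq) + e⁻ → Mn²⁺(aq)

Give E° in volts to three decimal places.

+1.510 V

Sequential free energies add, so n₃E°₃ = n₁E°₁ + n₂E°₂.
With n₃ = 3, and the known step contributing 2×(-1.19) V, the unknown satisfies 1·E° = 3×(-0.29) − 2×(-1.19) = +1.510.
E° = +1.510 / 1 = +1.510 V.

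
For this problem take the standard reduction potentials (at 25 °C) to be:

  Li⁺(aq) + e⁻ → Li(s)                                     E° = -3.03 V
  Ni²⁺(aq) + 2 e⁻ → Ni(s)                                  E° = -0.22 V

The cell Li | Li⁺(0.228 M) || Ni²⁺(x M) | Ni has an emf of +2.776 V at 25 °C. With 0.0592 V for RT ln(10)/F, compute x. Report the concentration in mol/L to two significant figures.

0.0037 M

Ni²⁺/Ni is the cathode, Li⁺/Li the anode: E°cell = +2.81 V, n = 2.
Overall reaction: Ni²⁺(aq) + 2 Li(s) → Ni(s) + 2 Li⁺(aq); Q = [Li⁺]^2/[Ni²⁺]^1.
From E = E° − (0.0592/n) log Q: log Q = (E° − E)·n/0.0592 = (+2.81 − (+2.776))·2/0.0592 = 1.1486.
So 1·log[Ni²⁺] = 2·log(0.228) − log Q = -1.2841 − (1.1486) = -2.4327; [Ni²⁺] = 10^(-2.4327) ≈ 0.0037 M.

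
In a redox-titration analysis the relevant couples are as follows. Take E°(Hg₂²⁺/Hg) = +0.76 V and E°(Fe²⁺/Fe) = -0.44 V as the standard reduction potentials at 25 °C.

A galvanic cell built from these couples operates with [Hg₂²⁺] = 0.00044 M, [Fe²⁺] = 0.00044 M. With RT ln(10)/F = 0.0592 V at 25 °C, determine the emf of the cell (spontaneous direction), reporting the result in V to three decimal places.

Hg₂²⁺/Hg is the cathode (higher E°), Fe²⁺/Fe the anode: E°cell = +0.76 − (-0.44) = +1.20 V, n = 2.
Overall: Hg₂²⁺(aq) + Fe(s) → 2 Hg(l) + Fe²⁺(aq)
Q = [Fe²⁺] / ([Hg₂²⁺]); log Q = 0.000.
E = E° − (0.0592/n) log Q = +1.20 − (0.0592/2)(0.000) = +1.200 V.

+1.200 V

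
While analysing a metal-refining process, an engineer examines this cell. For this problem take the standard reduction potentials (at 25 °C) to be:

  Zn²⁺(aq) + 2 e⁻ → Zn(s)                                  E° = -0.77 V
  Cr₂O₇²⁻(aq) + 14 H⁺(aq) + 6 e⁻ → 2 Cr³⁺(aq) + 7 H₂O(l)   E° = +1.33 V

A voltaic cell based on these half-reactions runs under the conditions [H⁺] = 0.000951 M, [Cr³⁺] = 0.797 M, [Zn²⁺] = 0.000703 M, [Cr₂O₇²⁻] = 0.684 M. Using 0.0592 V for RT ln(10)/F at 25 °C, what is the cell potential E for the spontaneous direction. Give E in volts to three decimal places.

Cr₂O₇²⁻/Cr³⁺ is the cathode (higher E°), Zn²⁺/Zn the anode: E°cell = +1.33 − (-0.77) = +2.10 V, n = 6.
Overall: Cr₂O₇²⁻(aq) + 14 H⁺(aq) + 3 Zn(s) → 2 Cr³⁺(aq) + 7 H₂O(l) + 3 Zn²⁺(aq)
Q = [Cr³⁺]^2·[Zn²⁺]^3 / ([Cr₂O₇²⁻]·[H⁺]^14); log Q = 32.814.
E = E° − (0.0592/n) log Q = +2.10 − (0.0592/6)(32.814) = +1.776 V.

+1.776 V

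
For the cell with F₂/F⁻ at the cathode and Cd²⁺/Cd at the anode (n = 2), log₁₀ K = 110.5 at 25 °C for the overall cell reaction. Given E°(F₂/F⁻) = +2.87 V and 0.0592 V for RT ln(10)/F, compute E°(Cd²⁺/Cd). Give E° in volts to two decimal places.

-0.40 V

E°cell = (0.0592/n)·log K = (0.0592/2)(110.5) = +3.271 V.
Since F₂/F⁻ is the cathode and Cd²⁺/Cd the anode, E°cell = E°(F₂/F⁻) − E°(Cd²⁺/Cd).
So E°(Cd²⁺/Cd) = E°(F₂/F⁻) − E°cell = (+2.87) − (+3.271) = -0.40 V.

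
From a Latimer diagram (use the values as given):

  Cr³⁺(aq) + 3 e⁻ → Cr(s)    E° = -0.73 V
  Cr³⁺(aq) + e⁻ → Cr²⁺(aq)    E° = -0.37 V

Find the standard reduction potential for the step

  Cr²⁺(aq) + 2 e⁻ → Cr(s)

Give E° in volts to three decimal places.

-0.910 V

Sequential free energies add, so n₃E°₃ = n₁E°₁ + n₂E°₂.
With n₃ = 3, and the known step contributing 1×(-0.37) V, the unknown satisfies 2·E° = 3×(-0.73) − 1×(-0.37) = -1.820.
E° = -1.820 / 2 = -0.910 V.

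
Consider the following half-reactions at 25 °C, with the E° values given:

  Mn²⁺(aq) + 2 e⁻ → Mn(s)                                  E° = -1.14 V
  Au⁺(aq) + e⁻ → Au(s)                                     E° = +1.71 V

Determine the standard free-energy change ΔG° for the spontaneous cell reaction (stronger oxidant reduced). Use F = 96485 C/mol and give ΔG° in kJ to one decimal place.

-550.0 kJ

Au⁺/Au (E° = +1.71 V) is the cathode; Mn²⁺/Mn (E° = -1.14 V) is the anode, so E°cell = +2.85 V.
Balancing electrons gives n = 2 (lcm of 1 and 2).
ΔG° = −nFE° = −(2)(96485)(+2.85) = -549,964 J = -550.0 kJ.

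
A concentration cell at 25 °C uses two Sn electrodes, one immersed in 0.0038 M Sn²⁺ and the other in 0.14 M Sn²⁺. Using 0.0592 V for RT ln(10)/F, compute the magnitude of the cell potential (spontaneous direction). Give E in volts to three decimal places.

+0.046 V

For a concentration cell E°cell = 0. The 0.14 M side is the cathode (reduction is favoured where [Sn²⁺] is higher).
With n = 2, E = −(0.0592/2) log([Sn²⁺]ₐₙ/[Sn²⁺]꜀ₐₜ) = −(0.0592/2) log(0.0038/0.14) = −(0.0592/2)(-1.566) = +0.046 V.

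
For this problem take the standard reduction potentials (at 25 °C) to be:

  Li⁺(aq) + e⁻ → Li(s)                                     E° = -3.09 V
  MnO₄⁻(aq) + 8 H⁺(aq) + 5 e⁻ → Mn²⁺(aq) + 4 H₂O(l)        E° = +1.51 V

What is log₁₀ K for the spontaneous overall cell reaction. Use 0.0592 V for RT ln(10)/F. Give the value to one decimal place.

388.5

Cathode: MnO₄⁻/Mn²⁺; anode: Li⁺/Li. E°cell = +4.60 V, n = 5.
log K = nE°cell / 0.0592 = (5)(+4.60) / 0.0592 = 388.5.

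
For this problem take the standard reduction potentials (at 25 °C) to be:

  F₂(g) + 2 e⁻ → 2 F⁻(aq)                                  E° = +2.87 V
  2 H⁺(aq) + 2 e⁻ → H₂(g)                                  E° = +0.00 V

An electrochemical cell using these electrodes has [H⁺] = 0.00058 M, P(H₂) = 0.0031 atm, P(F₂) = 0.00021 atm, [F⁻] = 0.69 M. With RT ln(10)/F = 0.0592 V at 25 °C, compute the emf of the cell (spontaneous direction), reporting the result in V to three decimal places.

F₂/F⁻ is the cathode (higher E°), H⁺/H₂ the anode: E°cell = +2.87 − (+0.00) = +2.87 V, n = 2.
Overall: F₂(g) + H₂(g) → 2 F⁻(aq) + 2 H⁺(aq)
Q = [F⁻]^2·[H⁺]^2 / (P(F₂)·P(H₂)); log Q = -0.609.
E = E° − (0.0592/n) log Q = +2.87 − (0.0592/2)(-0.609) = +2.888 V.

+2.888 V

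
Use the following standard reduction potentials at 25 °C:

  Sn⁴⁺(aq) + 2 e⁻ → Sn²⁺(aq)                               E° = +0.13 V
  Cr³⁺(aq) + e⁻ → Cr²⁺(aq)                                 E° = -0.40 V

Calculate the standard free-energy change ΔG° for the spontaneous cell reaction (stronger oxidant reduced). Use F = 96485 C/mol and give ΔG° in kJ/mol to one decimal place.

Sn⁴⁺/Sn²⁺ (E° = +0.13 V) is the cathode; Cr³⁺/Cr²⁺ (E° = -0.40 V) is the anode, so E°cell = +0.53 V.
Balancing electrons gives n = 2 (lcm of 2 and 1).
ΔG° = −nFE° = −(2)(96485)(+0.53) = -102,274 J = -102.3 kJ/mol.

-102.3 kJ/mol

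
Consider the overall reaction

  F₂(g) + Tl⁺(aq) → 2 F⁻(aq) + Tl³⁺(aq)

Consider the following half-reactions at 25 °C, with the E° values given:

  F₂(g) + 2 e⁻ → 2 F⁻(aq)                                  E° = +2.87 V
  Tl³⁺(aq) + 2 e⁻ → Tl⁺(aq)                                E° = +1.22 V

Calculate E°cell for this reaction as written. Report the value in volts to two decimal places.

The F₂/F⁻ couple has the higher reduction potential, so it is the cathode; Tl³⁺/Tl⁺ is oxidised at the anode.
E°cell = E°(cathode) − E°(anode) = (+2.87) − (+1.22) = +1.65 V.

+1.65 V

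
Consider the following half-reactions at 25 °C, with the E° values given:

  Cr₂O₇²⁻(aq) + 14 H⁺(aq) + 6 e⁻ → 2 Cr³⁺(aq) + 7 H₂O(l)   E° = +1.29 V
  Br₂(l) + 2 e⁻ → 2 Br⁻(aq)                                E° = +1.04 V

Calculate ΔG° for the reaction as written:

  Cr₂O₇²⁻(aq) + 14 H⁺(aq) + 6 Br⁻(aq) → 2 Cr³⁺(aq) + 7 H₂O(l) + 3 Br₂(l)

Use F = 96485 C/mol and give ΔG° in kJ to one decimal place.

As written, Cr₂O₇²⁻/Cr³⁺ is reduced (cathode) and Br₂/Br⁻ is oxidised (anode), so E°cell = (+1.29) − (+1.04) = +0.25 V.
Balancing electrons gives n = 6.
ΔG° = −nFE° = −(6)(96485)(+0.25) = -144,728 J = -144.7 kJ.

-144.7 kJ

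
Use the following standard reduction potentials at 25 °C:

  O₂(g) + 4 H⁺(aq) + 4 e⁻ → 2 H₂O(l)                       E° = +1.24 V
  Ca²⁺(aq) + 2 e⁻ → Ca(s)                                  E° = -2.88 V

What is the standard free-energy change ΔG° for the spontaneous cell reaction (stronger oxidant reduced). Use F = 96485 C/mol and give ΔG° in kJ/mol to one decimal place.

O₂/H₂O (E° = +1.24 V) is the cathode; Ca²⁺/Ca (E° = -2.88 V) is the anode, so E°cell = +4.12 V.
Balancing electrons gives n = 4 (lcm of 4 and 2).
ΔG° = −nFE° = −(4)(96485)(+4.12) = -1,590,073 J = -1590.1 kJ/mol.

-1590.1 kJ/mol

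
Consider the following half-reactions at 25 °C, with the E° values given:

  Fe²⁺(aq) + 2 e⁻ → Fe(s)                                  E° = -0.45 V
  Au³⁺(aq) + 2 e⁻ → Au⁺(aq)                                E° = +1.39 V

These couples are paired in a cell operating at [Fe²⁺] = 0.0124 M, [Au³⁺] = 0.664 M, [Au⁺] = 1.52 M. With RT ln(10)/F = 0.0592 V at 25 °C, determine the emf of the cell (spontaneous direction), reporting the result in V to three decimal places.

+1.886 V

Au³⁺/Au⁺ is the cathode (higher E°), Fe²⁺/Fe the anode: E°cell = +1.39 − (-0.45) = +1.84 V, n = 2.
Overall: Au³⁺(aq) + Fe(s) → Au⁺(aq) + Fe²⁺(aq)
Q = [Au⁺]·[Fe²⁺] / ([Au³⁺]); log Q = -1.547.
E = E° − (0.0592/n) log Q = +1.84 − (0.0592/2)(-1.547) = +1.886 V.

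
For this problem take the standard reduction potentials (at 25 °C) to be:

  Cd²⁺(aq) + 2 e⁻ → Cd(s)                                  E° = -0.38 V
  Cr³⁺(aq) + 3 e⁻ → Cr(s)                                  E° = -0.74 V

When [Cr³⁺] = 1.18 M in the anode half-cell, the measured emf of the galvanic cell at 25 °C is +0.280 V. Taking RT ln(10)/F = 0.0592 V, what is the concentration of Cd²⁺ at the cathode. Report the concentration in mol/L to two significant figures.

0.0022 M

Cd²⁺/Cd is the cathode, Cr³⁺/Cr the anode: E°cell = +0.36 V, n = 6.
Overall reaction: 3 Cd²⁺(aq) + 2 Cr(s) → 3 Cd(s) + 2 Cr³⁺(aq); Q = [Cr³⁺]^2/[Cd²⁺]^3.
From E = E° − (0.0592/n) log Q: log Q = (E° − E)·n/0.0592 = (+0.36 − (+0.280))·6/0.0592 = 8.1081.
So 3·log[Cd²⁺] = 2·log(1.18) − log Q = 0.1438 − (8.1081) = -7.9643; log[Cd²⁺] = -7.9643 / 3 = -2.6548; [Cd²⁺] = 10^(-2.6548) ≈ 0.0022 M.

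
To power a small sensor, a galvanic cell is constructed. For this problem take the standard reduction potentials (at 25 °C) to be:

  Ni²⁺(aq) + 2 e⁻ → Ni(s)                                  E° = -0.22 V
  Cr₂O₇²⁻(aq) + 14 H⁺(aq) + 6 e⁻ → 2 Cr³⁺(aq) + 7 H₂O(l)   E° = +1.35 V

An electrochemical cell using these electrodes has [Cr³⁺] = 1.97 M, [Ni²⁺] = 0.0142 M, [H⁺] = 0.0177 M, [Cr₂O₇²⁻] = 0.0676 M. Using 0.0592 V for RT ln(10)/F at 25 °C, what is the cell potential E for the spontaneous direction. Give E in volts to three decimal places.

+1.365 V

Cr₂O₇²⁻/Cr³⁺ is the cathode (higher E°), Ni²⁺/Ni the anode: E°cell = +1.35 − (-0.22) = +1.57 V, n = 6.
Overall: Cr₂O₇²⁻(aq) + 14 H⁺(aq) + 3 Ni(s) → 2 Cr³⁺(aq) + 7 H₂O(l) + 3 Ni²⁺(aq)
Q = [Cr³⁺]^2·[Ni²⁺]^3 / ([Cr₂O₇²⁻]·[H⁺]^14); log Q = 20.744.
E = E° − (0.0592/n) log Q = +1.57 − (0.0592/6)(20.744) = +1.365 V.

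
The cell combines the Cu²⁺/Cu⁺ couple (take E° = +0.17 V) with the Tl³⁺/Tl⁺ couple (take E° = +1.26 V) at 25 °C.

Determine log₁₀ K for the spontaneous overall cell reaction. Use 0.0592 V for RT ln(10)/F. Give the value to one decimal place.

Cathode: Tl³⁺/Tl⁺; anode: Cu²⁺/Cu⁺. E°cell = +1.09 V, n = 2.
log K = nE°cell / 0.0592 = (2)(+1.09) / 0.0592 = 36.8.

36.8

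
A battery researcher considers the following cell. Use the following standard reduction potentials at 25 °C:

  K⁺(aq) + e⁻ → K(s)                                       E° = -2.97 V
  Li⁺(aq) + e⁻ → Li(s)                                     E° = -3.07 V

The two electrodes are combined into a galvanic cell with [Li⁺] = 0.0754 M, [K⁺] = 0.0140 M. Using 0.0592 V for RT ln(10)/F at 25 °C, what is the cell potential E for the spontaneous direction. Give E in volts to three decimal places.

+0.057 V

K⁺/K is the cathode (higher E°), Li⁺/Li the anode: E°cell = -2.97 − (-3.07) = +0.10 V, n = 1.
Overall: K⁺(aq) + Li(s) → K(s) + Li⁺(aq)
Q = [Li⁺] / ([K⁺]); log Q = 0.731.
E = E° − (0.0592/n) log Q = +0.10 − (0.0592/1)(0.731) = +0.057 V.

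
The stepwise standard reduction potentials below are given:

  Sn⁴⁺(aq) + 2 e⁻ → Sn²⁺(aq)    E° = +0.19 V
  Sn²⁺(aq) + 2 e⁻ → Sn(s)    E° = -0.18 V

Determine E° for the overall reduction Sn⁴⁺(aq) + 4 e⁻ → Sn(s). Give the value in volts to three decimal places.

Standard free energies of sequential steps add: ΔG°₃ = ΔG°₁ + ΔG°₂, so n₃E°₃ = n₁E°₁ + n₂E°₂.
E°₃ = (2×+0.19 + 2×-0.18) / 4 = (+0.020) / 4 = +0.005 V.

+0.005 V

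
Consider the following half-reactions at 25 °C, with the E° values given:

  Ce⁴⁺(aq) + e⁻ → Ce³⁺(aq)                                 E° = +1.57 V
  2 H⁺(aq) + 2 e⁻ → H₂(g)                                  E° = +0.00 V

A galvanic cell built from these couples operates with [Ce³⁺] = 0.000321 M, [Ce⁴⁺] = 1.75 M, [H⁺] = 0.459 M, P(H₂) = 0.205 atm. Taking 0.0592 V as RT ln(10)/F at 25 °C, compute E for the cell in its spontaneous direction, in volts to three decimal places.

+1.791 V

Ce⁴⁺/Ce³⁺ is the cathode (higher E°), H⁺/H₂ the anode: E°cell = +1.57 − (+0.00) = +1.57 V, n = 2.
Overall: 2 Ce⁴⁺(aq) + H₂(g) → 2 Ce³⁺(aq) + 2 H⁺(aq)
Q = [Ce³⁺]^2·[H⁺]^2 / ([Ce⁴⁺]^2·P(H₂)); log Q = -7.461.
E = E° − (0.0592/n) log Q = +1.57 − (0.0592/2)(-7.461) = +1.791 V.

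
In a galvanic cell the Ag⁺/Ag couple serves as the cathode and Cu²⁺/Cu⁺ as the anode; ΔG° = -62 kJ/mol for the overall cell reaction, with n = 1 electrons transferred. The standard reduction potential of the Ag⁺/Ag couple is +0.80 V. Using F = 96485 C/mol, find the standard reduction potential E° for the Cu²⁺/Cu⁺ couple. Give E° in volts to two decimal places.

+0.16 V

E°cell = −ΔG°/(nF) = −(-62×10³)/((1)(96485)) = +0.643 V.
Since Ag⁺/Ag is the cathode and Cu²⁺/Cu⁺ the anode, E°cell = E°(Ag⁺/Ag) − E°(Cu²⁺/Cu⁺).
So E°(Cu²⁺/Cu⁺) = E°(Ag⁺/Ag) − E°cell = (+0.80) − (+0.643) = +0.16 V.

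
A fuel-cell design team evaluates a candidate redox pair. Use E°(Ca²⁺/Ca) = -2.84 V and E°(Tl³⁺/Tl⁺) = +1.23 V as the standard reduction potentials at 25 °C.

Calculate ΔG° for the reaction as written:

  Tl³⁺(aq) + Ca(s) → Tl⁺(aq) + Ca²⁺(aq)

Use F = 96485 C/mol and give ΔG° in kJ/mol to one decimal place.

-785.4 kJ/mol

As written, Tl³⁺/Tl⁺ is reduced (cathode) and Ca²⁺/Ca is oxidised (anode), so E°cell = (+1.23) − (-2.84) = +4.07 V.
Balancing electrons gives n = 2.
ΔG° = −nFE° = −(2)(96485)(+4.07) = -785,388 J = -785.4 kJ/mol.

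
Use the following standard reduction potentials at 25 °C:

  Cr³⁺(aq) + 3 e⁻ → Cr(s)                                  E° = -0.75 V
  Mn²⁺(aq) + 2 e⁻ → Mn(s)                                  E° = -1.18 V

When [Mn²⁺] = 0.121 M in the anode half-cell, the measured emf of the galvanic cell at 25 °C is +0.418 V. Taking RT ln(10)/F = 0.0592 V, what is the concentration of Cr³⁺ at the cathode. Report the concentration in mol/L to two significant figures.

Cr³⁺/Cr is the cathode, Mn²⁺/Mn the anode: E°cell = +0.43 V, n = 6.
Overall reaction: 2 Cr³⁺(aq) + 3 Mn(s) → 2 Cr(s) + 3 Mn²⁺(aq); Q = [Mn²⁺]^3/[Cr³⁺]^2.
From E = E° − (0.0592/n) log Q: log Q = (E° − E)·n/0.0592 = (+0.43 − (+0.418))·6/0.0592 = 1.2162.
So 2·log[Cr³⁺] = 3·log(0.121) − log Q = -2.7516 − (1.2162) = -3.9678; log[Cr³⁺] = -3.9678 / 2 = -1.9839; [Cr³⁺] = 10^(-1.9839) ≈ 0.010 M.

0.010 M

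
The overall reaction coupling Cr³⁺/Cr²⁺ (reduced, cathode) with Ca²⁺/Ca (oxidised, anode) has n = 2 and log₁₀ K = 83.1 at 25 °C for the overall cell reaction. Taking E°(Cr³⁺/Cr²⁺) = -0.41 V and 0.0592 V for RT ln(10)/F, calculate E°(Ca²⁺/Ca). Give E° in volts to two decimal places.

E°cell = (0.0592/n)·log K = (0.0592/2)(83.1) = +2.460 V.
Since Cr³⁺/Cr²⁺ is the cathode and Ca²⁺/Ca the anode, E°cell = E°(Cr³⁺/Cr²⁺) − E°(Ca²⁺/Ca).
So E°(Ca²⁺/Ca) = E°(Cr³⁺/Cr²⁺) − E°cell = (-0.41) − (+2.460) = -2.87 V.

-2.87 V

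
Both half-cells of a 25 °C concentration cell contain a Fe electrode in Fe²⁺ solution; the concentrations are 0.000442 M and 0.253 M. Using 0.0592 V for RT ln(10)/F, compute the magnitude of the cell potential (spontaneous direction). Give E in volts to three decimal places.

For a concentration cell E°cell = 0. The 0.253 M side is the cathode (reduction is favoured where [Fe²⁺] is higher).
With n = 2, E = −(0.0592/2) log([Fe²⁺]ₐₙ/[Fe²⁺]꜀ₐₜ) = −(0.0592/2) log(0.000442/0.253) = −(0.0592/2)(-2.758) = +0.082 V.

+0.082 V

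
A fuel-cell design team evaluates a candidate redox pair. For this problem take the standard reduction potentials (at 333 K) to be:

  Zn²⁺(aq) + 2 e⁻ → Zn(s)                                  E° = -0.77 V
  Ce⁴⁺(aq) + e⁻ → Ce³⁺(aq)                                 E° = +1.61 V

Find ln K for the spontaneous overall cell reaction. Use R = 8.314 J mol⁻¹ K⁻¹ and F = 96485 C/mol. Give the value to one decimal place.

Cathode: Ce⁴⁺/Ce³⁺; anode: Zn²⁺/Zn. E°cell = (+1.61) − (-0.77) = +2.38 V, with n = 2.
ΔG° = −nFE° = −RT ln K, so ln K = nFE°/(RT) = (2)(96485)(+2.38) / ((8.314)(333)) = 165.887.

165.9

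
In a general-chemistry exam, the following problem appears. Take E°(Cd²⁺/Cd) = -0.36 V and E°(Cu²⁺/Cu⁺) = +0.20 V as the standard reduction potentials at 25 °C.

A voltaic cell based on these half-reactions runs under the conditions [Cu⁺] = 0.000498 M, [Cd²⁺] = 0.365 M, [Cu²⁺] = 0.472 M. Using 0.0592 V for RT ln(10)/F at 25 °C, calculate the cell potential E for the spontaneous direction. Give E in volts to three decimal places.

Cu²⁺/Cu⁺ is the cathode (higher E°), Cd²⁺/Cd the anode: E°cell = +0.20 − (-0.36) = +0.56 V, n = 2.
Overall: 2 Cu²⁺(aq) + Cd(s) → 2 Cu⁺(aq) + Cd²⁺(aq)
Q = [Cu⁺]^2·[Cd²⁺] / ([Cu²⁺]^2); log Q = -6.391.
E = E° − (0.0592/n) log Q = +0.56 − (0.0592/2)(-6.391) = +0.749 V.

+0.749 V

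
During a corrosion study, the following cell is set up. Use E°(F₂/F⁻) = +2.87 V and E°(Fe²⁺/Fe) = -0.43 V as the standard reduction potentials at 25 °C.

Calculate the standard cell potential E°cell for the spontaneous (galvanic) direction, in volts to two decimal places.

+3.30 V

The F₂/F⁻ couple has the higher reduction potential, so it is the cathode; Fe²⁺/Fe is oxidised at the anode.
E°cell = E°(cathode) − E°(anode) = (+2.87) − (-0.43) = +3.30 V.
Since E°cell > 0, the reaction is spontaneous under standard conditions.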